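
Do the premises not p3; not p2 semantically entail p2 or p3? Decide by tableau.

No

Initial set: {not p3; not p2; not (p2 or p3)}.
not (p2 or p3): α-rule — add not p2, not p3.
○ open, literals {p2=0, p3=0}.
0 branches closed, 1 open.
An open branch gives a countermodel: p2=0, p3=0 (unmentioned atoms arbitrary); the premises hold there but the conclusion fails.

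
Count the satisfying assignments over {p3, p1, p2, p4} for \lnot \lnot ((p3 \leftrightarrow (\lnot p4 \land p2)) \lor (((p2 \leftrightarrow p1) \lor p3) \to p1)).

13

Initial set: {T \lnot \lnot ((p3 \leftrightarrow (\lnot p4 \land p2)) \lor (((p2 \leftrightarrow p1) \lor p3) \to p1))}.
T \lnot \lnot ((p3 \leftrightarrow (\lnot p4 \land p2)) \lor (((p2 \leftrightarrow p1) \lor p3) \to p1)): drop double negation, giving T ((p3 \leftrightarrow (\lnot p4 \land p2)) \lor (((p2 \leftrightarrow p1) \lor p3) \to p1)).
T ((p3 \leftrightarrow (\lnot p4 \land p2)) \lor (((p2 \leftrightarrow p1) \lor p3) \to p1)): β-rule — branch into T (p3 \leftrightarrow (\lnot p4 \land p2))  //  T (((p2 \leftrightarrow p1) \lor p3) \to p1).
  branch 1 (add T (p3 \leftrightarrow (\lnot p4 \land p2))):
    T (p3 \leftrightarrow (\lnot p4 \land p2)): β-rule — branch into T p3, T (\lnot p4 \land p2)  //  F p3, F (\lnot p4 \land p2).
      branch 1.1 (add T p3, T (\lnot p4 \land p2)):
        T (\lnot p4 \land p2): α-rule — add T \lnot p4, T p2.
        ○ open, literals {p2=true, p3=true, p4=false}.
      branch 1.2 (add F p3, F (\lnot p4 \land p2)):
        F (\lnot p4 \land p2): β-rule — branch into F \lnot p4  //  F p2.
          branch 1.2.1 (add F \lnot p4):
            ○ open, literals {p3=false, p4=true}.
          branch 1.2.2 (add F p2):
            ○ open, literals {p2=false, p3=false}.
  branch 2 (add T (((p2 \leftrightarrow p1) \lor p3) \to p1)):
    T (((p2 \leftrightarrow p1) \lor p3) \to p1): β-rule — branch into F ((p2 \leftrightarrow p1) \lor p3)  //  T p1.
      branch 2.1 (add F ((p2 \leftrightarrow p1) \lor p3)):
        F ((p2 \leftrightarrow p1) \lor p3): α-rule — add F (p2 \leftrightarrow p1), F p3.
        F (p2 \leftrightarrow p1): β-rule — branch into T p2, F p1  //  F p2, T p1.
          branch 2.1.1 (add T p2, F p1):
            ○ open, literals {p1=false, p2=true, p3=false}.
          branch 2.1.2 (add F p2, T p1):
            ○ open, literals {p1=true, p2=false, p3=false}.
      branch 2.2 (add T p1):
        ○ open, literals {p1=true}.
0 branches closed, 6 open.
Each open branch fixes some atoms; the unmentioned ones are free. Counting distinct full assignments: branch {p2=true, p3=true, p4=false} (p1) contributes 2 new; branch {p3=false, p4=true} (p1, p2) contributes 4 new; branch {p2=false, p3=false} (p1, p4) contributes 2 new; branch {p1=false, p2=true, p3=false} (p4) contributes 1 new; branch {p1=true, p2=false, p3=false} (p4) contributes 0 new; branch {p1=true} (p3, p2, p4) contributes 4 new. Total: 13.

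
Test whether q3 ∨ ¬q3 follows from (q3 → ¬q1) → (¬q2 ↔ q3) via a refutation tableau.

Yes

Initial set: {((q3 → ¬q1) → (¬q2 ↔ q3)); ¬(q3 ∨ ¬q3)}.
¬(q3 ∨ ¬q3): α-rule — add ¬q3, ¬¬q3.
× closes — contains both q3 and ¬q3.
All 1 branch closes.
Every branch closed, so the premises entail the conclusion.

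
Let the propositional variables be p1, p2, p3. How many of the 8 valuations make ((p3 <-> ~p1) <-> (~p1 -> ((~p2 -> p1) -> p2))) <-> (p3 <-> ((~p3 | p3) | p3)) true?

4

Initial set: {(((p3 <-> ~p1) <-> (~p1 -> ((~p2 -> p1) -> p2))) <-> (p3 <-> ((~p3 | p3) | p3)))}.
(((p3 <-> ~p1) <-> (~p1 -> ((~p2 -> p1) -> p2))) <-> (p3 <-> ((~p3 | p3) | p3))): β-rule — branch into ((p3 <-> ~p1) <-> (~p1 -> ((~p2 -> p1) -> p2))), (p3 <-> ((~p3 | p3) | p3))  //  ~((p3 <-> ~p1) <-> (~p1 -> ((~p2 -> p1) -> p2))), ~(p3 <-> ((~p3 | p3) | p3)).
  branch 1 (add ((p3 <-> ~p1) <-> (~p1 -> ((~p2 -> p1) -> p2))), (p3 <-> ((~p3 | p3) | p3))):
    ((p3 <-> ~p1) <-> (~p1 -> ((~p2 -> p1) -> p2))): β-rule — branch into (p3 <-> ~p1), (~p1 -> ((~p2 -> p1) -> p2))  //  ~(p3 <-> ~p1), ~(~p1 -> ((~p2 -> p1) -> p2)).
      branch 1.1 (add (p3 <-> ~p1), (~p1 -> ((~p2 -> p1) -> p2))):
        (p3 <-> ((~p3 | p3) | p3)): β-rule — branch into p3, ((~p3 | p3) | p3)  //  ~p3, ~((~p3 | p3) | p3).
          branch 1.1.1 (add p3, ((~p3 | p3) | p3)):
            (p3 <-> ~p1): β-rule — branch into p3, ~p1  //  ~p3, ~~p1.
              branch 1.1.1.1 (add p3, ~p1):
                (~p1 -> ((~p2 -> p1) -> p2)): β-rule — branch into ~~p1  //  ((~p2 -> p1) -> p2).
                  branch 1.1.1.1.1 (add ~~p1):
                    × closes — contains both p1 and ~p1.
                  branch 1.1.1.1.2 (add ((~p2 -> p1) -> p2)):
                    ((~p3 | p3) | p3): β-rule — branch into (~p3 | p3)  //  p3.
                      branch 1.1.1.1.2.1 (add (~p3 | p3)):
                        ((~p2 -> p1) -> p2): β-rule — branch into ~(~p2 -> p1)  //  p2.
                          branch 1.1.1.1.2.1.1 (add ~(~p2 -> p1)):
                            ~(~p2 -> p1): α-rule — add ~p2, ~p1.
                            (~p3 | p3): β-rule — branch into ~p3  //  p3.
                              branch 1.1.1.1.2.1.1.1 (add ~p3):
                                × closes — contains both p3 and ~p3.
                              branch 1.1.1.1.2.1.1.2 (add p3):
                                ○ open, literals {p1=false, p2=false, p3=true}.
                          branch 1.1.1.1.2.1.2 (add p2):
                            (~p3 | p3): β-rule — branch into ~p3  //  p3.
                              branch 1.1.1.1.2.1.2.1 (add ~p3):
                                × closes — contains both p3 and ~p3.
                              branch 1.1.1.1.2.1.2.2 (add p3):
                                ○ open, literals {p1=false, p2=true, p3=true}.
                      branch 1.1.1.1.2.2 (add p3):
                        ((~p2 -> p1) -> p2): β-rule — branch into ~(~p2 -> p1)  //  p2.
                          branch 1.1.1.1.2.2.1 (add ~(~p2 -> p1)):
                            ~(~p2 -> p1): α-rule — add ~p2, ~p1.
                            ○ open, literals {p1=false, p2=false, p3=true}.
                          branch 1.1.1.1.2.2.2 (add p2):
                            ○ open, literals {p1=false, p2=true, p3=true}.
              branch 1.1.1.2 (add ~p3, ~~p1):
                × closes — contains both p3 and ~p3.
          branch 1.1.2 (add ~p3, ~((~p3 | p3) | p3)):
            ~((~p3 | p3) | p3): α-rule — add ~(~p3 | p3), ~p3.
            ~(~p3 | p3): α-rule — add ~~p3, ~p3.
            × closes — contains both p3 and ~p3.
      branch 1.2 (add ~(p3 <-> ~p1), ~(~p1 -> ((~p2 -> p1) -> p2))):
        ~(~p1 -> ((~p2 -> p1) -> p2)): α-rule — add ~p1, ~((~p2 -> p1) -> p2).
        ~((~p2 -> p1) -> p2): α-rule — add (~p2 -> p1), ~p2.
        (p3 <-> ((~p3 | p3) | p3)): β-rule — branch into p3, ((~p3 | p3) | p3)  //  ~p3, ~((~p3 | p3) | p3).
          branch 1.2.1 (add p3, ((~p3 | p3) | p3)):
            ~(p3 <-> ~p1): β-rule — branch into p3, ~~p1  //  ~p3, ~p1.
              branch 1.2.1.1 (add p3, ~~p1):
                × closes — contains both p1 and ~p1.
              branch 1.2.1.2 (add ~p3, ~p1):
                × closes — contains both p3 and ~p3.
          branch 1.2.2 (add ~p3, ~((~p3 | p3) | p3)):
            ~((~p3 | p3) | p3): α-rule — add ~(~p3 | p3), ~p3.
            ~(~p3 | p3): α-rule — add ~~p3, ~p3.
            × closes — contains both p3 and ~p3.
  branch 2 (add ~((p3 <-> ~p1) <-> (~p1 -> ((~p2 -> p1) -> p2))), ~(p3 <-> ((~p3 | p3) | p3))):
    ~((p3 <-> ~p1) <-> (~p1 -> ((~p2 -> p1) -> p2))): β-rule — branch into (p3 <-> ~p1), ~(~p1 -> ((~p2 -> p1) -> p2))  //  ~(p3 <-> ~p1), (~p1 -> ((~p2 -> p1) -> p2)).
      branch 2.1 (add (p3 <-> ~p1), ~(~p1 -> ((~p2 -> p1) -> p2))):
        ~(~p1 -> ((~p2 -> p1) -> p2)): α-rule — add ~p1, ~((~p2 -> p1) -> p2).
        ~((~p2 -> p1) -> p2): α-rule — add (~p2 -> p1), ~p2.
        ~(p3 <-> ((~p3 | p3) | p3)): β-rule — branch into p3, ~((~p3 | p3) | p3)  //  ~p3, ((~p3 | p3) | p3).
          branch 2.1.1 (add p3, ~((~p3 | p3) | p3)):
            ~((~p3 | p3) | p3): α-rule — add ~(~p3 | p3), ~p3.
            × closes — contains both p3 and ~p3.
          branch 2.1.2 (add ~p3, ((~p3 | p3) | p3)):
            (p3 <-> ~p1): β-rule — branch into p3, ~p1  //  ~p3, ~~p1.
              branch 2.1.2.1 (add p3, ~p1):
                × closes — contains both p3 and ~p3.
              branch 2.1.2.2 (add ~p3, ~~p1):
                × closes — contains both p1 and ~p1.
      branch 2.2 (add ~(p3 <-> ~p1), (~p1 -> ((~p2 -> p1) -> p2))):
        ~(p3 <-> ((~p3 | p3) | p3)): β-rule — branch into p3, ~((~p3 | p3) | p3)  //  ~p3, ((~p3 | p3) | p3).
          branch 2.2.1 (add p3, ~((~p3 | p3) | p3)):
            ~((~p3 | p3) | p3): α-rule — add ~(~p3 | p3), ~p3.
            × closes — contains both p3 and ~p3.
          branch 2.2.2 (add ~p3, ((~p3 | p3) | p3)):
            ~(p3 <-> ~p1): β-rule — branch into p3, ~~p1  //  ~p3, ~p1.
              branch 2.2.2.1 (add p3, ~~p1):
                × closes — contains both p3 and ~p3.
              branch 2.2.2.2 (add ~p3, ~p1):
                (~p1 -> ((~p2 -> p1) -> p2)): β-rule — branch into ~~p1  //  ((~p2 -> p1) -> p2).
                  branch 2.2.2.2.1 (add ~~p1):
                    × closes — contains both p1 and ~p1.
                  branch 2.2.2.2.2 (add ((~p2 -> p1) -> p2)):
                    ((~p3 | p3) | p3): β-rule — branch into (~p3 | p3)  //  p3.
                      branch 2.2.2.2.2.1 (add (~p3 | p3)):
                        ((~p2 -> p1) -> p2): β-rule — branch into ~(~p2 -> p1)  //  p2.
                          branch 2.2.2.2.2.1.1 (add ~(~p2 -> p1)):
                            ~(~p2 -> p1): α-rule — add ~p2, ~p1.
                            (~p3 | p3): β-rule — branch into ~p3  //  p3.
                              branch 2.2.2.2.2.1.1.1 (add ~p3):
                                ○ open, literals {p1=false, p2=false, p3=false}.
                              branch 2.2.2.2.2.1.1.2 (add p3):
                                × closes — contains both p3 and ~p3.
                          branch 2.2.2.2.2.1.2 (add p2):
                            (~p3 | p3): β-rule — branch into ~p3  //  p3.
                              branch 2.2.2.2.2.1.2.1 (add ~p3):
                                ○ open, literals {p1=false, p2=true, p3=false}.
                              branch 2.2.2.2.2.1.2.2 (add p3):
                                × closes — contains both p3 and ~p3.
                      branch 2.2.2.2.2.2 (add p3):
                        × closes — contains both p3 and ~p3.
17 branches closed, 6 open.
Each open branch fixes some atoms; the unmentioned ones are free. Counting distinct full assignments: branch {p1=false, p2=false, p3=true} (none free) contributes 1 new; branch {p1=false, p2=true, p3=true} (none free) contributes 1 new; branch {p1=false, p2=false, p3=true} (none free) contributes 0 new; branch {p1=false, p2=true, p3=true} (none free) contributes 0 new; branch {p1=false, p2=false, p3=false} (none free) contributes 1 new; branch {p1=false, p2=true, p3=false} (none free) contributes 1 new. Total: 4.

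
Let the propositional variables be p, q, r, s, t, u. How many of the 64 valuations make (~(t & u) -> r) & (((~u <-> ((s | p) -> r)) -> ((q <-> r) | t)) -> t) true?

28

Initial set: {((~(t & u) -> r) & (((~u <-> ((s | p) -> r)) -> ((q <-> r) | t)) -> t))}.
((~(t & u) -> r) & (((~u <-> ((s | p) -> r)) -> ((q <-> r) | t)) -> t)): α-rule — add (~(t & u) -> r), (((~u <-> ((s | p) -> r)) -> ((q <-> r) | t)) -> t).
(~(t & u) -> r): β-rule — branch into ~~(t & u)  //  r.
  branch 1 (add ~~(t & u)):
    ~~(t & u): α-rule — add t, u.
    (((~u <-> ((s | p) -> r)) -> ((q <-> r) | t)) -> t): β-rule — branch into ~((~u <-> ((s | p) -> r)) -> ((q <-> r) | t))  //  t.
      branch 1.1 (add ~((~u <-> ((s | p) -> r)) -> ((q <-> r) | t))):
        ~((~u <-> ((s | p) -> r)) -> ((q <-> r) | t)): α-rule — add (~u <-> ((s | p) -> r)), ~((q <-> r) | t).
        ~((q <-> r) | t): α-rule — add ~(q <-> r), ~t.
        × closes — contains both t and ~t.
      branch 1.2 (add t):
        ○ open, literals {t=T, u=T}.
  branch 2 (add r):
    (((~u <-> ((s | p) -> r)) -> ((q <-> r) | t)) -> t): β-rule — branch into ~((~u <-> ((s | p) -> r)) -> ((q <-> r) | t))  //  t.
      branch 2.1 (add ~((~u <-> ((s | p) -> r)) -> ((q <-> r) | t))):
        ~((~u <-> ((s | p) -> r)) -> ((q <-> r) | t)): α-rule — add (~u <-> ((s | p) -> r)), ~((q <-> r) | t).
        ~((q <-> r) | t): α-rule — add ~(q <-> r), ~t.
        (~u <-> ((s | p) -> r)): β-rule — branch into ~u, ((s | p) -> r)  //  ~~u, ~((s | p) -> r).
          branch 2.1.1 (add ~u, ((s | p) -> r)):
            ~(q <-> r): β-rule — branch into q, ~r  //  ~q, r.
              branch 2.1.1.1 (add q, ~r):
                × closes — contains both r and ~r.
              branch 2.1.1.2 (add ~q, r):
                ((s | p) -> r): β-rule — branch into ~(s | p)  //  r.
                  branch 2.1.1.2.1 (add ~(s | p)):
                    ~(s | p): α-rule — add ~s, ~p.
                    ○ open, literals {p=F, q=F, r=T, s=F, t=F, u=F}.
                  branch 2.1.1.2.2 (add r):
                    ○ open, literals {q=F, r=T, t=F, u=F}.
          branch 2.1.2 (add ~~u, ~((s | p) -> r)):
            ~((s | p) -> r): α-rule — add (s | p), ~r.
            × closes — contains both r and ~r.
      branch 2.2 (add t):
        ○ open, literals {r=T, t=T}.
3 branches closed, 4 open.
Each open branch fixes some atoms; the unmentioned ones are free. Counting distinct full assignments: branch {t=T, u=T} (p, q, r, s) contributes 16 new; branch {p=F, q=F, r=T, s=F, t=F, u=F} (none free) contributes 1 new; branch {q=F, r=T, t=F, u=F} (p, s) contributes 3 new; branch {r=T, t=T} (p, q, s, u) contributes 8 new. Total: 28.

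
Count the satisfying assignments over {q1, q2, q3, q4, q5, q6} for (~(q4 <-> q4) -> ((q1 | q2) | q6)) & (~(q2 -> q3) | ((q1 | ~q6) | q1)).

52

Initial set: {T ((~(q4 <-> q4) -> ((q1 | q2) | q6)) & (~(q2 -> q3) | ((q1 | ~q6) | q1)))}.
T ((~(q4 <-> q4) -> ((q1 | q2) | q6)) & (~(q2 -> q3) | ((q1 | ~q6) | q1))): α-rule — add T (~(q4 <-> q4) -> ((q1 | q2) | q6)), T (~(q2 -> q3) | ((q1 | ~q6) | q1)).
T (~(q4 <-> q4) -> ((q1 | q2) | q6)): β-rule — branch into F ~(q4 <-> q4)  //  T ((q1 | q2) | q6).
  branch 1 (add F ~(q4 <-> q4)):
    T (~(q2 -> q3) | ((q1 | ~q6) | q1)): β-rule — branch into T ~(q2 -> q3)  //  T ((q1 | ~q6) | q1).
      branch 1.1 (add T ~(q2 -> q3)):
        T ~(q2 -> q3): α-rule — add T q2, F q3.
        F ~(q4 <-> q4): β-rule — branch into T q4, T q4  //  F q4, F q4.
          branch 1.1.1 (add T q4, T q4):
            ○ open, literals {q2=1, q3=0, q4=1}.
          branch 1.1.2 (add F q4, F q4):
            ○ open, literals {q2=1, q3=0, q4=0}.
      branch 1.2 (add T ((q1 | ~q6) | q1)):
        F ~(q4 <-> q4): β-rule — branch into T q4, T q4  //  F q4, F q4.
          branch 1.2.1 (add T q4, T q4):
            T ((q1 | ~q6) | q1): β-rule — branch into T (q1 | ~q6)  //  T q1.
              branch 1.2.1.1 (add T (q1 | ~q6)):
                T (q1 | ~q6): β-rule — branch into T q1  //  T ~q6.
                  branch 1.2.1.1.1 (add T q1):
                    ○ open, literals {q1=1, q4=1}.
                  branch 1.2.1.1.2 (add T ~q6):
                    ○ open, literals {q4=1, q6=0}.
              branch 1.2.1.2 (add T q1):
                ○ open, literals {q1=1, q4=1}.
          branch 1.2.2 (add F q4, F q4):
            T ((q1 | ~q6) | q1): β-rule — branch into T (q1 | ~q6)  //  T q1.
              branch 1.2.2.1 (add T (q1 | ~q6)):
                T (q1 | ~q6): β-rule — branch into T q1  //  T ~q6.
                  branch 1.2.2.1.1 (add T q1):
                    ○ open, literals {q1=1, q4=0}.
                  branch 1.2.2.1.2 (add T ~q6):
                    ○ open, literals {q4=0, q6=0}.
              branch 1.2.2.2 (add T q1):
                ○ open, literals {q1=1, q4=0}.
  branch 2 (add T ((q1 | q2) | q6)):
    T (~(q2 -> q3) | ((q1 | ~q6) | q1)): β-rule — branch into T ~(q2 -> q3)  //  T ((q1 | ~q6) | q1).
      branch 2.1 (add T ~(q2 -> q3)):
        T ~(q2 -> q3): α-rule — add T q2, F q3.
        T ((q1 | q2) | q6): β-rule — branch into T (q1 | q2)  //  T q6.
          branch 2.1.1 (add T (q1 | q2)):
            T (q1 | q2): β-rule — branch into T q1  //  T q2.
              branch 2.1.1.1 (add T q1):
                ○ open, literals {q1=1, q2=1, q3=0}.
              branch 2.1.1.2 (add T q2):
                ○ open, literals {q2=1, q3=0}.
          branch 2.1.2 (add T q6):
            ○ open, literals {q2=1, q3=0, q6=1}.
      branch 2.2 (add T ((q1 | ~q6) | q1)):
        T ((q1 | q2) | q6): β-rule — branch into T (q1 | q2)  //  T q6.
          branch 2.2.1 (add T (q1 | q2)):
            T ((q1 | ~q6) | q1): β-rule — branch into T (q1 | ~q6)  //  T q1.
              branch 2.2.1.1 (add T (q1 | ~q6)):
                T (q1 | q2): β-rule — branch into T q1  //  T q2.
                  branch 2.2.1.1.1 (add T q1):
                    T (q1 | ~q6): β-rule — branch into T q1  //  T ~q6.
                      branch 2.2.1.1.1.1 (add T q1):
                        ○ open, literals {q1=1}.
                      branch 2.2.1.1.1.2 (add T ~q6):
                        ○ open, literals {q1=1, q6=0}.
                  branch 2.2.1.1.2 (add T q2):
                    T (q1 | ~q6): β-rule — branch into T q1  //  T ~q6.
                      branch 2.2.1.1.2.1 (add T q1):
                        ○ open, literals {q1=1, q2=1}.
                      branch 2.2.1.1.2.2 (add T ~q6):
                        ○ open, literals {q2=1, q6=0}.
              branch 2.2.1.2 (add T q1):
                T (q1 | q2): β-rule — branch into T q1  //  T q2.
                  branch 2.2.1.2.1 (add T q1):
                    ○ open, literals {q1=1}.
                  branch 2.2.1.2.2 (add T q2):
                    ○ open, literals {q1=1, q2=1}.
          branch 2.2.2 (add T q6):
            T ((q1 | ~q6) | q1): β-rule — branch into T (q1 | ~q6)  //  T q1.
              branch 2.2.2.1 (add T (q1 | ~q6)):
                T (q1 | ~q6): β-rule — branch into T q1  //  T ~q6.
                  branch 2.2.2.1.1 (add T q1):
                    ○ open, literals {q1=1, q6=1}.
                  branch 2.2.2.1.2 (add T ~q6):
                    × closes — contains both q6 and ~q6.
              branch 2.2.2.2 (add T q1):
                ○ open, literals {q1=1, q6=1}.
1 branch closed, 19 open.
Each open branch fixes some atoms; the unmentioned ones are free. Counting distinct full assignments: branch {q2=1, q3=0, q4=1} (q1, q5, q6) contributes 8 new; branch {q2=1, q3=0, q4=0} (q1, q5, q6) contributes 8 new; branch {q1=1, q4=1} (q2, q3, q5, q6) contributes 12 new; branch {q4=1, q6=0} (q1, q2, q3, q5) contributes 6 new; branch {q1=1, q4=1} (q2, q3, q5, q6) contributes 0 new; branch {q1=1, q4=0} (q2, q3, q5, q6) contributes 12 new; branch {q4=0, q6=0} (q1, q2, q3, q5) contributes 6 new; branch {q1=1, q4=0} (q2, q3, q5, q6) contributes 0 new; branch {q1=1, q2=1, q3=0} (q4, q5, q6) contributes 0 new; branch {q2=1, q3=0} (q1, q4, q5, q6) contributes 0 new; branch {q2=1, q3=0, q6=1} (q1, q4, q5) contributes 0 new; branch {q1=1} (q2, q3, q4, q5, q6) contributes 0 new; branch {q1=1, q6=0} (q2, q3, q4, q5) contributes 0 new; branch {q1=1, q2=1} (q3, q4, q5, q6) contributes 0 new; branch {q2=1, q6=0} (q1, q3, q4, q5) contributes 0 new; branch {q1=1} (q2, q3, q4, q5, q6) contributes 0 new; branch {q1=1, q2=1} (q3, q4, q5, q6) contributes 0 new; branch {q1=1, q6=1} (q2, q3, q4, q5) contributes 0 new; branch {q1=1, q6=1} (q2, q3, q4, q5) contributes 0 new. Total: 52.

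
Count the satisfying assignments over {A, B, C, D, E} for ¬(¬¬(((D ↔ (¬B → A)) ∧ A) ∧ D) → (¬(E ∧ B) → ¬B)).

2

Initial set: {¬(¬¬(((D ↔ (¬B → A)) ∧ A) ∧ D) → (¬(E ∧ B) → ¬B))}.
¬(¬¬(((D ↔ (¬B → A)) ∧ A) ∧ D) → (¬(E ∧ B) → ¬B)): α-rule — add ¬¬(((D ↔ (¬B → A)) ∧ A) ∧ D), ¬(¬(E ∧ B) → ¬B).
¬¬(((D ↔ (¬B → A)) ∧ A) ∧ D): drop double negation, giving (((D ↔ (¬B → A)) ∧ A) ∧ D).
¬(¬(E ∧ B) → ¬B): α-rule — add ¬(E ∧ B), ¬¬B.
(((D ↔ (¬B → A)) ∧ A) ∧ D): α-rule — add ((D ↔ (¬B → A)) ∧ A), D.
((D ↔ (¬B → A)) ∧ A): α-rule — add (D ↔ (¬B → A)), A.
¬(E ∧ B): β-rule — branch into ¬E  //  ¬B.
  branch 1 (add ¬E):
    (D ↔ (¬B → A)): β-rule — branch into D, (¬B → A)  //  ¬D, ¬(¬B → A).
      branch 1.1 (add D, (¬B → A)):
        (¬B → A): β-rule — branch into ¬¬B  //  A.
          branch 1.1.1 (add ¬¬B):
            ○ open, literals {A=true, B=true, D=true, E=false}.
          branch 1.1.2 (add A):
            ○ open, literals {A=true, B=true, D=true, E=false}.
      branch 1.2 (add ¬D, ¬(¬B → A)):
        × closes — contains both D and ¬D.
  branch 2 (add ¬B):
    × closes — contains both B and ¬B.
2 branches closed, 2 open.
Each open branch fixes some atoms; the unmentioned ones are free. Counting distinct full assignments: branch {A=true, B=true, D=true, E=false} (C) contributes 2 new; branch {A=true, B=true, D=true, E=false} (C) contributes 0 new. Total: 2.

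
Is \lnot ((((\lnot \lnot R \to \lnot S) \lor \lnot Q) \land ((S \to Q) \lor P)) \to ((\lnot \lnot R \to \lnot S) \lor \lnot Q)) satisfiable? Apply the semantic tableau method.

Unsatisfiable

Initial set: {\lnot ((((\lnot \lnot R \to \lnot S) \lor \lnot Q) \land ((S \to Q) \lor P)) \to ((\lnot \lnot R \to \lnot S) \lor \lnot Q))}.
\lnot ((((\lnot \lnot R \to \lnot S) \lor \lnot Q) \land ((S \to Q) \lor P)) \to ((\lnot \lnot R \to \lnot S) \lor \lnot Q)): α-rule — add (((\lnot \lnot R \to \lnot S) \lor \lnot Q) \land ((S \to Q) \lor P)), \lnot ((\lnot \lnot R \to \lnot S) \lor \lnot Q).
(((\lnot \lnot R \to \lnot S) \lor \lnot Q) \land ((S \to Q) \lor P)): α-rule — add ((\lnot \lnot R \to \lnot S) \lor \lnot Q), ((S \to Q) \lor P).
\lnot ((\lnot \lnot R \to \lnot S) \lor \lnot Q): α-rule — add \lnot (\lnot \lnot R \to \lnot S), \lnot \lnot Q.
\lnot (\lnot \lnot R \to \lnot S): α-rule — add \lnot \lnot R, \lnot \lnot S.
\lnot \lnot R: drop double negation, giving R.
((\lnot \lnot R \to \lnot S) \lor \lnot Q): β-rule — branch into (\lnot \lnot R \to \lnot S)  //  \lnot Q.
  branch 1 (add (\lnot \lnot R \to \lnot S)):
    ((S \to Q) \lor P): β-rule — branch into (S \to Q)  //  P.
      branch 1.1 (add (S \to Q)):
        (\lnot \lnot R \to \lnot S): β-rule — branch into \lnot \lnot \lnot R  //  \lnot S.
          branch 1.1.1 (add \lnot \lnot \lnot R):
            \lnot \lnot \lnot R: drop double negation, giving \lnot R.
            × closes — contains both R and \lnot R.
          branch 1.1.2 (add \lnot S):
            × closes — contains both S and \lnot S.
      branch 1.2 (add P):
        (\lnot \lnot R \to \lnot S): β-rule — branch into \lnot \lnot \lnot R  //  \lnot S.
          branch 1.2.1 (add \lnot \lnot \lnot R):
            \lnot \lnot \lnot R: drop double negation, giving \lnot R.
            × closes — contains both R and \lnot R.
          branch 1.2.2 (add \lnot S):
            × closes — contains both S and \lnot S.
  branch 2 (add \lnot Q):
    × closes — contains both Q and \lnot Q.
All 5 branches close.
Every branch closed; the formula is unsatisfiable.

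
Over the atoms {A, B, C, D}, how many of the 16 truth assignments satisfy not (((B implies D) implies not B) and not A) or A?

10

Initial set: {T (not (((B implies D) implies not B) and not A) or A)}.
T (not (((B implies D) implies not B) and not A) or A): β-rule — branch into T not (((B implies D) implies not B) and not A)  //  T A.
  branch 1 (add T not (((B implies D) implies not B) and not A)):
    T not (((B implies D) implies not B) and not A): β-rule — branch into F ((B implies D) implies not B)  //  F not A.
      branch 1.1 (add F ((B implies D) implies not B)):
        F ((B implies D) implies not B): α-rule — add T (B implies D), F not B.
        T (B implies D): β-rule — branch into F B  //  T D.
          branch 1.1.1 (add F B):
            × closes — contains both B and not B.
          branch 1.1.2 (add T D):
            ○ open, literals {B=1, D=1}.
      branch 1.2 (add F not A):
        ○ open, literals {A=1}.
  branch 2 (add T A):
    ○ open, literals {A=1}.
1 branch closed, 3 open.
Each open branch fixes some atoms; the unmentioned ones are free. Counting distinct full assignments: branch {B=1, D=1} (A, C) contributes 4 new; branch {A=1} (B, C, D) contributes 6 new; branch {A=1} (B, C, D) contributes 0 new. Total: 10.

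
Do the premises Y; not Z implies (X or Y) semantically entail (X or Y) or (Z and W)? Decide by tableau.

Yes

Initial set: {Y; (not Z implies (X or Y)); not ((X or Y) or (Z and W))}.
not ((X or Y) or (Z and W)): α-rule — add not (X or Y), not (Z and W).
not (X or Y): α-rule — add not X, not Y.
× closes — contains both Y and not Y.
All 1 branch closes.
Every branch closed, so the premises entail the conclusion.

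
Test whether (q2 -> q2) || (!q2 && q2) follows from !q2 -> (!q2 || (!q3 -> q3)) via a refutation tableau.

Yes

Initial set: {(!q2 -> (!q2 || (!q3 -> q3))); !((q2 -> q2) || (!q2 && q2))}.
!((q2 -> q2) || (!q2 && q2)): α-rule — add !(q2 -> q2), !(!q2 && q2).
!(q2 -> q2): α-rule — add q2, !q2.
× closes — contains both q2 and !q2.
All 1 branch closes.
Every branch closed, so the premises entail the conclusion.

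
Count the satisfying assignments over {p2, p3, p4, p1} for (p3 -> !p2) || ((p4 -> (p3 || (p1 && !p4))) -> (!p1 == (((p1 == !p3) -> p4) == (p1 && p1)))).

Initial set: {((p3 -> !p2) || ((p4 -> (p3 || (p1 && !p4))) -> (!p1 == (((p1 == !p3) -> p4) == (p1 && p1)))))}.
((p3 -> !p2) || ((p4 -> (p3 || (p1 && !p4))) -> (!p1 == (((p1 == !p3) -> p4) == (p1 && p1))))): β-rule — branch into (p3 -> !p2)  //  ((p4 -> (p3 || (p1 && !p4))) -> (!p1 == (((p1 == !p3) -> p4) == (p1 && p1)))).
  branch 1 (add (p3 -> !p2)):
    (p3 -> !p2): β-rule — branch into !p3  //  !p2.
      branch 1.1 (add !p3):
        ○ open, literals {p3=false}.
      branch 1.2 (add !p2):
        ○ open, literals {p2=false}.
  branch 2 (add ((p4 -> (p3 || (p1 && !p4))) -> (!p1 == (((p1 == !p3) -> p4) == (p1 && p1))))):
    ((p4 -> (p3 || (p1 && !p4))) -> (!p1 == (((p1 == !p3) -> p4) == (p1 && p1)))): β-rule — branch into !(p4 -> (p3 || (p1 && !p4)))  //  (!p1 == (((p1 == !p3) -> p4) == (p1 && p1))).
      branch 2.1 (add !(p4 -> (p3 || (p1 && !p4)))):
        !(p4 -> (p3 || (p1 && !p4))): α-rule — add p4, !(p3 || (p1 && !p4)).
        !(p3 || (p1 && !p4)): α-rule — add !p3, !(p1 && !p4).
        !(p1 && !p4): β-rule — branch into !p1  //  !!p4.
          branch 2.1.1 (add !p1):
            ○ open, literals {p1=false, p3=false, p4=true}.
          branch 2.1.2 (add !!p4):
            ○ open, literals {p3=false, p4=true}.
      branch 2.2 (add (!p1 == (((p1 == !p3) -> p4) == (p1 && p1)))):
        (!p1 == (((p1 == !p3) -> p4) == (p1 && p1))): β-rule — branch into !p1, (((p1 == !p3) -> p4) == (p1 && p1))  //  !!p1, !(((p1 == !p3) -> p4) == (p1 && p1)).
          branch 2.2.1 (add !p1, (((p1 == !p3) -> p4) == (p1 && p1))):
            (((p1 == !p3) -> p4) == (p1 && p1)): β-rule — branch into ((p1 == !p3) -> p4), (p1 && p1)  //  !((p1 == !p3) -> p4), !(p1 && p1).
              branch 2.2.1.1 (add ((p1 == !p3) -> p4), (p1 && p1)):
                (p1 && p1): α-rule — add p1, p1.
                × closes — contains both p1 and !p1.
              branch 2.2.1.2 (add !((p1 == !p3) -> p4), !(p1 && p1)):
                !((p1 == !p3) -> p4): α-rule — add (p1 == !p3), !p4.
                !(p1 && p1): β-rule — branch into !p1  //  !p1.
                  branch 2.2.1.2.1 (add !p1):
                    (p1 == !p3): β-rule — branch into p1, !p3  //  !p1, !!p3.
                      branch 2.2.1.2.1.1 (add p1, !p3):
                        × closes — contains both p1 and !p1.
                      branch 2.2.1.2.1.2 (add !p1, !!p3):
                        ○ open, literals {p1=false, p3=true, p4=false}.
                  branch 2.2.1.2.2 (add !p1):
                    (p1 == !p3): β-rule — branch into p1, !p3  //  !p1, !!p3.
                      branch 2.2.1.2.2.1 (add p1, !p3):
                        × closes — contains both p1 and !p1.
                      branch 2.2.1.2.2.2 (add !p1, !!p3):
                        ○ open, literals {p1=false, p3=true, p4=false}.
          branch 2.2.2 (add !!p1, !(((p1 == !p3) -> p4) == (p1 && p1))):
            !(((p1 == !p3) -> p4) == (p1 && p1)): β-rule — branch into ((p1 == !p3) -> p4), !(p1 && p1)  //  !((p1 == !p3) -> p4), (p1 && p1).
              branch 2.2.2.1 (add ((p1 == !p3) -> p4), !(p1 && p1)):
                ((p1 == !p3) -> p4): β-rule — branch into !(p1 == !p3)  //  p4.
                  branch 2.2.2.1.1 (add !(p1 == !p3)):
                    !(p1 && p1): β-rule — branch into !p1  //  !p1.
                      branch 2.2.2.1.1.1 (add !p1):
                        × closes — contains both p1 and !p1.
                      branch 2.2.2.1.1.2 (add !p1):
                        × closes — contains both p1 and !p1.
                  branch 2.2.2.1.2 (add p4):
                    !(p1 && p1): β-rule — branch into !p1  //  !p1.
                      branch 2.2.2.1.2.1 (add !p1):
                        × closes — contains both p1 and !p1.
                      branch 2.2.2.1.2.2 (add !p1):
                        × closes — contains both p1 and !p1.
              branch 2.2.2.2 (add !((p1 == !p3) -> p4), (p1 && p1)):
                !((p1 == !p3) -> p4): α-rule — add (p1 == !p3), !p4.
                (p1 && p1): α-rule — add p1, p1.
                (p1 == !p3): β-rule — branch into p1, !p3  //  !p1, !!p3.
                  branch 2.2.2.2.1 (add p1, !p3):
                    ○ open, literals {p1=true, p3=false, p4=false}.
                  branch 2.2.2.2.2 (add !p1, !!p3):
                    × closes — contains both p1 and !p1.
8 branches closed, 7 open.
Each open branch fixes some atoms; the unmentioned ones are free. Counting distinct full assignments: branch {p3=false} (p2, p4, p1) contributes 8 new; branch {p2=false} (p3, p4, p1) contributes 4 new; branch {p1=false, p3=false, p4=true} (p2) contributes 0 new; branch {p3=false, p4=true} (p2, p1) contributes 0 new; branch {p1=false, p3=true, p4=false} (p2) contributes 1 new; branch {p1=false, p3=true, p4=false} (p2) contributes 0 new; branch {p1=true, p3=false, p4=false} (p2) contributes 0 new. Total: 13.

13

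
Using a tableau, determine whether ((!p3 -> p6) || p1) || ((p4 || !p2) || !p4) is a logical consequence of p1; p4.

Initial set: {T p1; T p4; F (((!p3 -> p6) || p1) || ((p4 || !p2) || !p4))}.
F (((!p3 -> p6) || p1) || ((p4 || !p2) || !p4)): α-rule — add F ((!p3 -> p6) || p1), F ((p4 || !p2) || !p4).
F ((!p3 -> p6) || p1): α-rule — add F (!p3 -> p6), F p1.
× closes — contains both p1 and !p1.
All 1 branch closes.
Every branch closed, so the premises entail the conclusion.

Yes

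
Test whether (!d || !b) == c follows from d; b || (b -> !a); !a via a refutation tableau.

No

Initial set: {d; (b || (b -> !a)); !a; !((!d || !b) == c)}.
(b || (b -> !a)): β-rule — branch into b  //  (b -> !a).
  branch 1 (add b):
    !((!d || !b) == c): β-rule — branch into (!d || !b), !c  //  !(!d || !b), c.
      branch 1.1 (add (!d || !b), !c):
        (!d || !b): β-rule — branch into !d  //  !b.
          branch 1.1.1 (add !d):
            × closes — contains both d and !d.
          branch 1.1.2 (add !b):
            × closes — contains both b and !b.
      branch 1.2 (add !(!d || !b), c):
        !(!d || !b): α-rule — add !!d, !!b.
        ○ open, literals {a=false, b=true, c=true, d=true}.
  branch 2 (add (b -> !a)):
    !((!d || !b) == c): β-rule — branch into (!d || !b), !c  //  !(!d || !b), c.
      branch 2.1 (add (!d || !b), !c):
        (b -> !a): β-rule — branch into !b  //  !a.
          branch 2.1.1 (add !b):
            (!d || !b): β-rule — branch into !d  //  !b.
              branch 2.1.1.1 (add !d):
                × closes — contains both d and !d.
              branch 2.1.1.2 (add !b):
                ○ open, literals {a=false, b=false, c=false, d=true}.
          branch 2.1.2 (add !a):
            (!d || !b): β-rule — branch into !d  //  !b.
              branch 2.1.2.1 (add !d):
                × closes — contains both d and !d.
              branch 2.1.2.2 (add !b):
                ○ open, literals {a=false, b=false, c=false, d=true}.
      branch 2.2 (add !(!d || !b), c):
        !(!d || !b): α-rule — add !!d, !!b.
        (b -> !a): β-rule — branch into !b  //  !a.
          branch 2.2.1 (add !b):
            × closes — contains both b and !b.
          branch 2.2.2 (add !a):
            ○ open, literals {a=false, b=true, c=true, d=true}.
5 branches closed, 4 open.
An open branch gives a countermodel: a=false, b=true, c=true, d=true (unmentioned atoms arbitrary); the premises hold there but the conclusion fails.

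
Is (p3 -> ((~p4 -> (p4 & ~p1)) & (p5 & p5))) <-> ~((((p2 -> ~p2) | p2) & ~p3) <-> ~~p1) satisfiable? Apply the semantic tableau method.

Satisfiable

Initial set: {((p3 -> ((~p4 -> (p4 & ~p1)) & (p5 & p5))) <-> ~((((p2 -> ~p2) | p2) & ~p3) <-> ~~p1))}.
((p3 -> ((~p4 -> (p4 & ~p1)) & (p5 & p5))) <-> ~((((p2 -> ~p2) | p2) & ~p3) <-> ~~p1)): β-rule — branch into (p3 -> ((~p4 -> (p4 & ~p1)) & (p5 & p5))), ~((((p2 -> ~p2) | p2) & ~p3) <-> ~~p1)  //  ~(p3 -> ((~p4 -> (p4 & ~p1)) & (p5 & p5))), ~~((((p2 -> ~p2) | p2) & ~p3) <-> ~~p1).
  branch 1 (add (p3 -> ((~p4 -> (p4 & ~p1)) & (p5 & p5))), ~((((p2 -> ~p2) | p2) & ~p3) <-> ~~p1)):
    (p3 -> ((~p4 -> (p4 & ~p1)) & (p5 & p5))): β-rule — branch into ~p3  //  ((~p4 -> (p4 & ~p1)) & (p5 & p5)).
      branch 1.1 (add ~p3):
        ~((((p2 -> ~p2) | p2) & ~p3) <-> ~~p1): β-rule — branch into (((p2 -> ~p2) | p2) & ~p3), ~~~p1  //  ~(((p2 -> ~p2) | p2) & ~p3), ~~p1.
          branch 1.1.1 (add (((p2 -> ~p2) | p2) & ~p3), ~~~p1):
            (((p2 -> ~p2) | p2) & ~p3): α-rule — add ((p2 -> ~p2) | p2), ~p3.
            ~~~p1: drop double negation, giving ~p1.
            ((p2 -> ~p2) | p2): β-rule — branch into (p2 -> ~p2)  //  p2.
              branch 1.1.1.1 (add (p2 -> ~p2)):
                (p2 -> ~p2): β-rule — branch into ~p2  //  ~p2.
                  branch 1.1.1.1.1 (add ~p2):
                    ○ open, literals {p1=0, p2=0, p3=0}.
                  branch 1.1.1.1.2 (add ~p2):
                    ○ open, literals {p1=0, p2=0, p3=0}.
              branch 1.1.1.2 (add p2):
                ○ open, literals {p1=0, p2=1, p3=0}.
          branch 1.1.2 (add ~(((p2 -> ~p2) | p2) & ~p3), ~~p1):
            ~~p1: drop double negation, giving p1.
            ~(((p2 -> ~p2) | p2) & ~p3): β-rule — branch into ~((p2 -> ~p2) | p2)  //  ~~p3.
              branch 1.1.2.1 (add ~((p2 -> ~p2) | p2)):
                ~((p2 -> ~p2) | p2): α-rule — add ~(p2 -> ~p2), ~p2.
                ~(p2 -> ~p2): α-rule — add p2, ~~p2.
                × closes — contains both p2 and ~p2.
              branch 1.1.2.2 (add ~~p3):
                × closes — contains both p3 and ~p3.
      branch 1.2 (add ((~p4 -> (p4 & ~p1)) & (p5 & p5))):
        ((~p4 -> (p4 & ~p1)) & (p5 & p5)): α-rule — add (~p4 -> (p4 & ~p1)), (p5 & p5).
        (p5 & p5): α-rule — add p5, p5.
        ~((((p2 -> ~p2) | p2) & ~p3) <-> ~~p1): β-rule — branch into (((p2 -> ~p2) | p2) & ~p3), ~~~p1  //  ~(((p2 -> ~p2) | p2) & ~p3), ~~p1.
          branch 1.2.1 (add (((p2 -> ~p2) | p2) & ~p3), ~~~p1):
            (((p2 -> ~p2) | p2) & ~p3): α-rule — add ((p2 -> ~p2) | p2), ~p3.
            ~~~p1: drop double negation, giving ~p1.
            (~p4 -> (p4 & ~p1)): β-rule — branch into ~~p4  //  (p4 & ~p1).
              branch 1.2.1.1 (add ~~p4):
                ((p2 -> ~p2) | p2): β-rule — branch into (p2 -> ~p2)  //  p2.
                  branch 1.2.1.1.1 (add (p2 -> ~p2)):
                    (p2 -> ~p2): β-rule — branch into ~p2  //  ~p2.
                      branch 1.2.1.1.1.1 (add ~p2):
                        ○ open, literals {p1=0, p2=0, p3=0, p4=1, p5=1}.
                      branch 1.2.1.1.1.2 (add ~p2):
                        ○ open, literals {p1=0, p2=0, p3=0, p4=1, p5=1}.
                  branch 1.2.1.1.2 (add p2):
                    ○ open, literals {p1=0, p2=1, p3=0, p4=1, p5=1}.
              branch 1.2.1.2 (add (p4 & ~p1)):
                (p4 & ~p1): α-rule — add p4, ~p1.
                ((p2 -> ~p2) | p2): β-rule — branch into (p2 -> ~p2)  //  p2.
                  branch 1.2.1.2.1 (add (p2 -> ~p2)):
                    (p2 -> ~p2): β-rule — branch into ~p2  //  ~p2.
                      branch 1.2.1.2.1.1 (add ~p2):
                        ○ open, literals {p1=0, p2=0, p3=0, p4=1, p5=1}.
                      branch 1.2.1.2.1.2 (add ~p2):
                        ○ open, literals {p1=0, p2=0, p3=0, p4=1, p5=1}.
                  branch 1.2.1.2.2 (add p2):
                    ○ open, literals {p1=0, p2=1, p3=0, p4=1, p5=1}.
          branch 1.2.2 (add ~(((p2 -> ~p2) | p2) & ~p3), ~~p1):
            ~~p1: drop double negation, giving p1.
            (~p4 -> (p4 & ~p1)): β-rule — branch into ~~p4  //  (p4 & ~p1).
              branch 1.2.2.1 (add ~~p4):
                ~(((p2 -> ~p2) | p2) & ~p3): β-rule — branch into ~((p2 -> ~p2) | p2)  //  ~~p3.
                  branch 1.2.2.1.1 (add ~((p2 -> ~p2) | p2)):
                    ~((p2 -> ~p2) | p2): α-rule — add ~(p2 -> ~p2), ~p2.
                    ~(p2 -> ~p2): α-rule — add p2, ~~p2.
                    × closes — contains both p2 and ~p2.
                  branch 1.2.2.1.2 (add ~~p3):
                    ○ open, literals {p1=1, p3=1, p4=1, p5=1}.
              branch 1.2.2.2 (add (p4 & ~p1)):
                (p4 & ~p1): α-rule — add p4, ~p1.
                × closes — contains both p1 and ~p1.
  branch 2 (add ~(p3 -> ((~p4 -> (p4 & ~p1)) & (p5 & p5))), ~~((((p2 -> ~p2) | p2) & ~p3) <-> ~~p1)):
    ~(p3 -> ((~p4 -> (p4 & ~p1)) & (p5 & p5))): α-rule — add p3, ~((~p4 -> (p4 & ~p1)) & (p5 & p5)).
    ~~((((p2 -> ~p2) | p2) & ~p3) <-> ~~p1): β-rule — branch into (((p2 -> ~p2) | p2) & ~p3), ~~p1  //  ~(((p2 -> ~p2) | p2) & ~p3), ~~~p1.
      branch 2.1 (add (((p2 -> ~p2) | p2) & ~p3), ~~p1):
        (((p2 -> ~p2) | p2) & ~p3): α-rule — add ((p2 -> ~p2) | p2), ~p3.
        × closes — contains both p3 and ~p3.
      branch 2.2 (add ~(((p2 -> ~p2) | p2) & ~p3), ~~~p1):
        ~~~p1: drop double negation, giving ~p1.
        ~((~p4 -> (p4 & ~p1)) & (p5 & p5)): β-rule — branch into ~(~p4 -> (p4 & ~p1))  //  ~(p5 & p5).
          branch 2.2.1 (add ~(~p4 -> (p4 & ~p1))):
            ~(~p4 -> (p4 & ~p1)): α-rule — add ~p4, ~(p4 & ~p1).
            ~(((p2 -> ~p2) | p2) & ~p3): β-rule — branch into ~((p2 -> ~p2) | p2)  //  ~~p3.
              branch 2.2.1.1 (add ~((p2 -> ~p2) | p2)):
                ~((p2 -> ~p2) | p2): α-rule — add ~(p2 -> ~p2), ~p2.
                ~(p2 -> ~p2): α-rule — add p2, ~~p2.
                × closes — contains both p2 and ~p2.
              branch 2.2.1.2 (add ~~p3):
                ~(p4 & ~p1): β-rule — branch into ~p4  //  ~~p1.
                  branch 2.2.1.2.1 (add ~p4):
                    ○ open, literals {p1=0, p3=1, p4=0}.
                  branch 2.2.1.2.2 (add ~~p1):
                    × closes — contains both p1 and ~p1.
          branch 2.2.2 (add ~(p5 & p5)):
            ~(((p2 -> ~p2) | p2) & ~p3): β-rule — branch into ~((p2 -> ~p2) | p2)  //  ~~p3.
              branch 2.2.2.1 (add ~((p2 -> ~p2) | p2)):
                ~((p2 -> ~p2) | p2): α-rule — add ~(p2 -> ~p2), ~p2.
                ~(p2 -> ~p2): α-rule — add p2, ~~p2.
                × closes — contains both p2 and ~p2.
              branch 2.2.2.2 (add ~~p3):
                ~(p5 & p5): β-rule — branch into ~p5  //  ~p5.
                  branch 2.2.2.2.1 (add ~p5):
                    ○ open, literals {p1=0, p3=1, p5=0}.
                  branch 2.2.2.2.2 (add ~p5):
                    ○ open, literals {p1=0, p3=1, p5=0}.
8 branches closed, 13 open.
An open branch gives a satisfying assignment: p1=0, p2=0, p3=0.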